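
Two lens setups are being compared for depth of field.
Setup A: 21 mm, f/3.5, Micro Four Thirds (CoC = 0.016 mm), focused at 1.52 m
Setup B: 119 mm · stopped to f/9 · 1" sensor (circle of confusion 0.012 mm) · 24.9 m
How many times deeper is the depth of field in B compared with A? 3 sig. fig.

16.3

Setup A: H = 21²/(3.5×0.016) + 21 ≈ 7896.0 mm; DoF = Df − Dn = 1877.35 − 1276.94 ≈ 600.41 mm.
Setup B: H = 119²/(9×0.012) + 119 ≈ 131239.4 mm; DoF = Df − Dn = 30702.6 − 20942.1 ≈ 9760.5 mm.
Ratio = 9760.5 / 600.41 ≈ 16.3.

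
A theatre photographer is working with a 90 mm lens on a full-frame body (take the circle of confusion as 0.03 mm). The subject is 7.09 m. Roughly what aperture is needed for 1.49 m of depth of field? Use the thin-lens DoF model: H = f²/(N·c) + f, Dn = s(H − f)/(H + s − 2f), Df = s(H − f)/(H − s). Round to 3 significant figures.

f/4.01

Write h = H − f = f²/(N·c). The thin-lens limits are Dn = s·h/(h + (s−f)) and Df = s·h/(h − (s−f)), so DoF = Df − Dn = 2·s·(s−f)·h / (h² − (s−f)²).
That is a quadratic in h: DoF·h² − 2·s·(s−f)·h − DoF·(s−f)² = 0 ⇒ h = (s−f)·(s + √(s² + DoF²)) / DoF = 7000 × (7090 + √(7090² + 1490²)) / 1490 = 7000 × (7090 + 7244.87) / 1490 ≈ 67345 mm.
Then N = f²/(c·h) = 90² / (0.03 × 67345) = 8100 / 2020.4 ≈ 4.01.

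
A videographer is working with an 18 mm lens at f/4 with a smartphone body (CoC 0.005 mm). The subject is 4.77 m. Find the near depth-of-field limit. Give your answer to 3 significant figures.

3.69 m

Hyperfocal distance H = f²/(N·c) + f = 18²/(4 × 0.005) + 18 = 324/0.02 + 18 ≈ 16218.0 mm ≈ 16.22 m.
Near limit Dn = s·(H − f)/(H + s − 2f) = 4770 × (16218.0 − 18) / (16218.0 + 4770 − 2 × 18) = 4770 × 16200.0 / 20952.0 ≈ 3688.1 mm ≈ 3.69 m.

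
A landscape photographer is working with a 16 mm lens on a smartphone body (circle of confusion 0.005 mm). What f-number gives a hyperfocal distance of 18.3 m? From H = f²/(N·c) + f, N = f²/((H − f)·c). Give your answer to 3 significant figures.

f/2.80

Rearrange H = f²/(N·c) + f for N: N = f² / ((H − f)·c).
N = 16² / ((18300 − 16) × 0.005) = 256 / 91.42 ≈ 2.80.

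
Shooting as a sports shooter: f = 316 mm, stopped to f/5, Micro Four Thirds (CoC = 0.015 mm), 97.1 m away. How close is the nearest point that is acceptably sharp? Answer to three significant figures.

Hyperfocal distance H = f²/(N·c) + f = 316²/(5 × 0.015) + 316 = 99856/0.075 + 316 ≈ 1331729.3 mm ≈ 1332 m.
Near limit Dn = s·(H − f)/(H + s − 2f) = 97100 × (1331729.3 − 316) / (1331729.3 + 97100 − 2 × 316) = 97100 × 1331413.3 / 1428197.3 ≈ 90520 mm ≈ 90.5 m.

90.5 m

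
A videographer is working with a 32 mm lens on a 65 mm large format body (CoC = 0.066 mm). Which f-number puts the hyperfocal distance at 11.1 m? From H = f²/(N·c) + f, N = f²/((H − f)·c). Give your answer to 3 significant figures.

f/1.40

Rearrange H = f²/(N·c) + f for N: N = f² / ((H − f)·c).
N = 32² / ((11100 − 32) × 0.066) = 1024 / 730.5 ≈ 1.40.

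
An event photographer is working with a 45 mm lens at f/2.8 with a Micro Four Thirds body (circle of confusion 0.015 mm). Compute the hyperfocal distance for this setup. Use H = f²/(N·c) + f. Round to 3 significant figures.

Hyperfocal distance H = f²/(N·c) + f = 45²/(2.8 × 0.015) + 45 = 2025/0.042 + 45 ≈ 48259.3 mm ≈ 48.3 m.

48.3 m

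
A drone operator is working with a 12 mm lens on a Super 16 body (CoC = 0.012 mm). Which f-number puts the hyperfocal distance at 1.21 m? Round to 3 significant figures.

f/10

Rearrange H = f²/(N·c) + f for N: N = f² / ((H − f)·c).
N = 12² / ((1210 − 12) × 0.012) = 144 / 14.38 ≈ 10.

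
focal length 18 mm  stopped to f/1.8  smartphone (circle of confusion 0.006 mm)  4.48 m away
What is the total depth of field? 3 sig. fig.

Hyperfocal distance H = f²/(N·c) + f = 18²/(1.8 × 0.006) + 18 = 324/0.0108 + 18 ≈ 30018.0 mm ≈ 30.02 m.
Near limit Dn = s·(H − f)/(H + s − 2f) = 4480 × (30018.0 − 18) / (30018.0 + 4480 − 2 × 18) = 4480 × 30000.0 / 34462.0 ≈ 3899.9 mm.
Far limit Df = s·(H − f)/(H − s) = 4480 × (30018.0 − 18) / (30018.0 − 4480) = 4480 × 30000.0 / 25538.0 ≈ 5262.7 mm.
Depth of field = Df − Dn = 5262.7 − 3899.9 ≈ 1362.8 mm ≈ 1.36 m.

1.36 m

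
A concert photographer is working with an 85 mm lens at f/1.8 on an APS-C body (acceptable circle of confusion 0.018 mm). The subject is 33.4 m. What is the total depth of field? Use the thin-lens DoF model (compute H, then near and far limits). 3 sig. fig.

Hyperfocal distance H = f²/(N·c) + f = 85²/(1.8 × 0.018) + 85 = 7225/0.0324 + 85 ≈ 223078.8 mm ≈ 223.1 m.
Near limit Dn = s·(H − f)/(H + s − 2f) = 33400 × (223078.8 − 85) / (223078.8 + 33400 − 2 × 85) = 33400 × 222993.8 / 256308.8 ≈ 29059 mm.
Far limit Df = s·(H − f)/(H − s) = 33400 × (223078.8 − 85) / (223078.8 − 33400) = 33400 × 222993.8 / 189678.8 ≈ 39266 mm.
Depth of field = Df − Dn = 39266 − 29059 ≈ 10207 mm ≈ 10.2 m.

10.2 m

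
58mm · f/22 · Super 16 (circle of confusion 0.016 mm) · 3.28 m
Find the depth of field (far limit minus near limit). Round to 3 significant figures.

2.50 m

Hyperfocal distance H = f²/(N·c) + f = 58²/(22 × 0.016) + 58 = 3364/0.352 + 58 ≈ 9614.8 mm ≈ 9.615 m.
Near limit Dn = s·(H − f)/(H + s − 2f) = 3280 × (9614.8 − 58) / (9614.8 + 3280 − 2 × 58) = 3280 × 9556.8 / 12778.8 ≈ 2453.0 mm.
Far limit Df = s·(H − f)/(H − s) = 3280 × (9614.8 − 58) / (9614.8 − 3280) = 3280 × 9556.8 / 6334.8 ≈ 4948.3 mm.
Depth of field = Df − Dn = 4948.3 − 2453.0 ≈ 2495.3 mm ≈ 2.50 m.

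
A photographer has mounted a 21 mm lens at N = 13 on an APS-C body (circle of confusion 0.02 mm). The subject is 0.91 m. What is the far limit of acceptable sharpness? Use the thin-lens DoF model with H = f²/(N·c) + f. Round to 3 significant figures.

1.91 m

Hyperfocal distance H = f²/(N·c) + f = 21²/(13 × 0.02) + 21 = 441/0.26 + 21 ≈ 1717.2 mm ≈ 1.717 m.
Far limit Df = s·(H − f)/(H − s) = 910 × (1717.2 − 21) / (1717.2 − 910) = 910 × 1696.2 / 807.2 ≈ 1912.3 mm ≈ 1.91 m.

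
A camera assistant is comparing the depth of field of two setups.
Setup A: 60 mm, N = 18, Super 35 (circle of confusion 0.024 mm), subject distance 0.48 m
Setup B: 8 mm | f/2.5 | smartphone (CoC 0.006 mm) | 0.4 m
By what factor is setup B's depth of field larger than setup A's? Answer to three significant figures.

Setup A: H = 60²/(18×0.024) + 60 ≈ 8393.3 mm; DoF = Df − Dn = 505.476 − 456.969 ≈ 48.507 mm.
Setup B: H = 8²/(2.5×0.006) + 8 ≈ 4274.7 mm; DoF = Df − Dn = 440.468 − 366.342 ≈ 74.126 mm.
Ratio = 74.126 / 48.507 ≈ 1.53.

1.53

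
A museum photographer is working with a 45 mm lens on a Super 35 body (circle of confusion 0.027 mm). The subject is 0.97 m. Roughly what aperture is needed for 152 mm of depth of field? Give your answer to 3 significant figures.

f/6.31

Write h = H − f = f²/(N·c). The thin-lens limits are Dn = s·h/(h + (s−f)) and Df = s·h/(h − (s−f)), so DoF = Df − Dn = 2·s·(s−f)·h / (h² − (s−f)²).
That is a quadratic in h: DoF·h² − 2·s·(s−f)·h − DoF·(s−f)² = 0 ⇒ h = (s−f)·(s + √(s² + DoF²)) / DoF = 925 × (970 + √(970² + 152²)) / 152 = 925 × (970 + 981.837) / 152 ≈ 11878 mm.
Then N = f²/(c·h) = 45² / (0.027 × 11878) = 2025 / 320.70 ≈ 6.31.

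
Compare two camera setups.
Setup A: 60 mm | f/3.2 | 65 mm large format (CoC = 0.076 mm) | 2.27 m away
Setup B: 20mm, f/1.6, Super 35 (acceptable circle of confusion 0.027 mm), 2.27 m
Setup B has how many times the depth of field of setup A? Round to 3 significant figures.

Setup A: H = 60²/(3.2×0.076) + 60 ≈ 14862.6 mm; DoF = Df − Dn = 2668.38 − 1975.12 ≈ 693.26 mm.
Setup B: H = 20²/(1.6×0.027) + 20 ≈ 9279.3 mm; DoF = Df − Dn = 2998.7 − 1826.2 ≈ 1172.5 mm.
Ratio = 1172.5 / 693.26 ≈ 1.69.

1.69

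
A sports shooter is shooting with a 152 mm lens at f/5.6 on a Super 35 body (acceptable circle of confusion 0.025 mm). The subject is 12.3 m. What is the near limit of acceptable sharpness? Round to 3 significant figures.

Hyperfocal distance H = f²/(N·c) + f = 152²/(5.6 × 0.025) + 152 = 23104/0.14 + 152 ≈ 165180.6 mm ≈ 165.2 m.
Near limit Dn = s·(H − f)/(H + s − 2f) = 12300 × (165180.6 − 152) / (165180.6 + 12300 − 2 × 152) = 12300 × 165028.6 / 177176.6 ≈ 11457 mm ≈ 11.5 m.

11.5 m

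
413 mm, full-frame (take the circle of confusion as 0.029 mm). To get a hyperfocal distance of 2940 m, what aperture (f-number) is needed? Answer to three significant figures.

Rearrange H = f²/(N·c) + f for N: N = f² / ((H − f)·c).
N = 413² / ((2940000 − 413) × 0.029) = 170569 / 85248 ≈ 2.00.

f/2.00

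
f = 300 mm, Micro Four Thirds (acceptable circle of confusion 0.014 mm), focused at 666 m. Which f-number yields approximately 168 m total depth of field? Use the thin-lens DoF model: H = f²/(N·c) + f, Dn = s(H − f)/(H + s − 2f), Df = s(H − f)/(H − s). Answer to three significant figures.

Write h = H − f = f²/(N·c). The thin-lens limits are Dn = s·h/(h + (s−f)) and Df = s·h/(h − (s−f)), so DoF = Df − Dn = 2·s·(s−f)·h / (h² − (s−f)²).
That is a quadratic in h: DoF·h² − 2·s·(s−f)·h − DoF·(s−f)² = 0 ⇒ h = (s−f)·(s + √(s² + DoF²)) / DoF = 665700 × (666000 + √(666000² + 168000²)) / 168000 = 665700 × (666000 + 686862) / 168000 ≈ 5360717 mm.
Then N = f²/(c·h) = 300² / (0.014 × 5360717) = 90000 / 75050 ≈ 1.20.

f/1.20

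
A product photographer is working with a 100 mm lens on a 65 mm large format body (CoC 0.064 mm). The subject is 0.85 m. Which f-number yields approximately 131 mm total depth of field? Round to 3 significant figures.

Write h = H − f = f²/(N·c). The thin-lens limits are Dn = s·h/(h + (s−f)) and Df = s·h/(h − (s−f)), so DoF = Df − Dn = 2·s·(s−f)·h / (h² − (s−f)²).
That is a quadratic in h: DoF·h² − 2·s·(s−f)·h − DoF·(s−f)² = 0 ⇒ h = (s−f)·(s + √(s² + DoF²)) / DoF = 750 × (850 + √(850² + 131²)) / 131 = 750 × (850 + 860.035) / 131 ≈ 9790.3 mm.
Then N = f²/(c·h) = 100² / (0.064 × 9790.3) = 10000 / 626.58 ≈ 16.

f/16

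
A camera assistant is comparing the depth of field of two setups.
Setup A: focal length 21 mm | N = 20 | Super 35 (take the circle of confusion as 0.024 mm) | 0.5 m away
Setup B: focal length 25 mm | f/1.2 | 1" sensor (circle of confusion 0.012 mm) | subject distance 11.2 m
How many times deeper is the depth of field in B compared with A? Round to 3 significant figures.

Setup A: H = 21²/(20×0.024) + 21 ≈ 939.8 mm; DoF = Df − Dn = 1044.63 − 328.65 ≈ 715.98 mm.
Setup B: H = 25²/(1.2×0.012) + 25 ≈ 43427.8 mm; DoF = Df − Dn = 15083.6 − 8906.8 ≈ 6176.8 mm.
Ratio = 6176.8 / 715.98 ≈ 8.63.

8.63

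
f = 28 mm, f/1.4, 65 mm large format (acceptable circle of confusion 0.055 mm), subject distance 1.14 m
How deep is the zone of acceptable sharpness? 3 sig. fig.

Hyperfocal distance H = f²/(N·c) + f = 28²/(1.4 × 0.055) + 28 = 784/0.077 + 28 ≈ 10209.8 mm ≈ 10.21 m.
Near limit Dn = s·(H − f)/(H + s − 2f) = 1140 × (10209.8 − 28) / (10209.8 + 1140 − 2 × 28) = 1140 × 10181.8 / 11293.8 ≈ 1027.75 mm.
Far limit Df = s·(H − f)/(H − s) = 1140 × (10209.8 − 28) / (10209.8 − 1140) = 1140 × 10181.8 / 9069.8 ≈ 1279.77 mm.
Depth of field = Df − Dn = 1279.77 − 1027.75 ≈ 252.02 mm.

252 mm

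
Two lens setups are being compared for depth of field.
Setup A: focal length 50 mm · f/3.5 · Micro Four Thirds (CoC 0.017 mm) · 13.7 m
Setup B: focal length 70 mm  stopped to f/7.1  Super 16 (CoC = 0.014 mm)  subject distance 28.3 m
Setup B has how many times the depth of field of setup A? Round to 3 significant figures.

4.85

Setup A: H = 50²/(3.5×0.017) + 50 ≈ 42066.8 mm; DoF = Df − Dn = 20292.4 − 10340.6 ≈ 9951.8 mm.
Setup B: H = 70²/(7.1×0.014) + 70 ≈ 49365.8 mm; DoF = Df − Dn = 66225 − 17995 ≈ 48230 mm.
Ratio = 48230 / 9951.8 ≈ 4.85.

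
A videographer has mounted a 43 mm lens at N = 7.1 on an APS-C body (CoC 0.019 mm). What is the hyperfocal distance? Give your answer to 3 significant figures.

13.7 m

Hyperfocal distance H = f²/(N·c) + f = 43²/(7.1 × 0.019) + 43 = 1849/0.1349 + 43 ≈ 13749.4 mm ≈ 13.7 m.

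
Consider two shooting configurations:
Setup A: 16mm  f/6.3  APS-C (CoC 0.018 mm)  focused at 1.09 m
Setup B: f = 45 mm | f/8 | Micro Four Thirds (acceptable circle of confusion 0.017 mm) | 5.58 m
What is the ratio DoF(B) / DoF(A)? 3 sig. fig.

3.59

Setup A: H = 16²/(6.3×0.018) + 16 ≈ 2273.5 mm; DoF = Df − Dn = 2079.2 − 738.6 ≈ 1340.6 mm.
Setup B: H = 45²/(8×0.017) + 45 ≈ 14934.7 mm; DoF = Df − Dn = 8881.6 − 4067.8 ≈ 4813.8 mm.
Ratio = 4813.8 / 1340.6 ≈ 3.59.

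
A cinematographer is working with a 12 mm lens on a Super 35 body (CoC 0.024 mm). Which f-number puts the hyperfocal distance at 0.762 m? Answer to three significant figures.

f/8

Rearrange H = f²/(N·c) + f for N: N = f² / ((H − f)·c).
N = 12² / ((762 − 12) × 0.024) = 144 / 18.00 ≈ 8.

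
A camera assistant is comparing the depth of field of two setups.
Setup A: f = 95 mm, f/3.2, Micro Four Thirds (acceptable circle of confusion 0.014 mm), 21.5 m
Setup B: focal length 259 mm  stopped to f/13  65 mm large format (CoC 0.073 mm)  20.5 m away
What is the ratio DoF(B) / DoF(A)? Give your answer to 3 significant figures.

2.77

Setup A: H = 95²/(3.2×0.014) + 95 ≈ 201545.9 mm; DoF = Df − Dn = 24056.1 − 19435.0 ≈ 4621.1 mm.
Setup B: H = 259²/(13×0.073) + 259 ≈ 70945.0 mm; DoF = Df − Dn = 28726 − 15937 ≈ 12789 mm.
Ratio = 12789 / 4621.1 ≈ 2.77.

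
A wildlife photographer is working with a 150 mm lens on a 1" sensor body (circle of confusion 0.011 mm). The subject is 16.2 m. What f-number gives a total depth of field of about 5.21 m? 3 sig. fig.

Write h = H − f = f²/(N·c). The thin-lens limits are Dn = s·h/(h + (s−f)) and Df = s·h/(h − (s−f)), so DoF = Df − Dn = 2·s·(s−f)·h / (h² − (s−f)²).
That is a quadratic in h: DoF·h² − 2·s·(s−f)·h − DoF·(s−f)² = 0 ⇒ h = (s−f)·(s + √(s² + DoF²)) / DoF = 16050 × (16200 + √(16200² + 5210²)) / 5210 = 16050 × (16200 + 17017.2) / 5210 ≈ 102329 mm.
Then N = f²/(c·h) = 150² / (0.011 × 102329) = 22500 / 1125.6 ≈ 20.

f/20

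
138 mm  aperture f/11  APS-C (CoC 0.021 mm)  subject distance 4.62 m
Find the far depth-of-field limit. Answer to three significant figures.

4.89 m

Hyperfocal distance H = f²/(N·c) + f = 138²/(11 × 0.021) + 138 = 19044/0.231 + 138 ≈ 82579.6 mm ≈ 82.58 m.
Far limit Df = s·(H − f)/(H − s) = 4620 × (82579.6 − 138) / (82579.6 − 4620) = 4620 × 82441.6 / 77959.6 ≈ 4885.6 mm ≈ 4.89 m.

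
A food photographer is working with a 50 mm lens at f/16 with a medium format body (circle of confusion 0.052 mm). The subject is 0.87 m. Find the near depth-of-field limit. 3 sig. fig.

0.683 m

Hyperfocal distance H = f²/(N·c) + f = 50²/(16 × 0.052) + 50 = 2500/0.832 + 50 ≈ 3054.8 mm ≈ 3.055 m.
Near limit Dn = s·(H − f)/(H + s − 2f) = 870 × (3054.8 − 50) / (3054.8 + 870 − 2 × 50) = 870 × 3004.8 / 3824.8 ≈ 683.48 mm ≈ 0.683 m.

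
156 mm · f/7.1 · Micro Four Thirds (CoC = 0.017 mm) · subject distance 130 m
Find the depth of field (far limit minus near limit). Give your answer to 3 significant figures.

Hyperfocal distance H = f²/(N·c) + f = 156²/(7.1 × 0.017) + 156 = 24336/0.1207 + 156 ≈ 201779.9 mm ≈ 201.8 m.
Near limit Dn = s·(H − f)/(H + s − 2f) = 130000 × (201779.9 − 156) / (201779.9 + 130000 − 2 × 156) = 130000 × 201623.9 / 331467.9 ≈ 79076 mm.
Far limit Df = s·(H − f)/(H − s) = 130000 × (201779.9 − 156) / (201779.9 − 130000) = 130000 × 201623.9 / 71779.9 ≈ 365160 mm.
Depth of field = Df − Dn = 365160 − 79076 ≈ 286084 mm ≈ 286 m.

286 m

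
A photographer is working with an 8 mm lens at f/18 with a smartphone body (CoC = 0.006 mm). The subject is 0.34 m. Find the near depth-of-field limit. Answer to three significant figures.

Hyperfocal distance H = f²/(N·c) + f = 8²/(18 × 0.006) + 8 = 64/0.108 + 8 ≈ 600.6 mm ≈ 0.601 m.
Near limit Dn = s·(H − f)/(H + s − 2f) = 340 × (600.6 − 8) / (600.6 + 340 − 2 × 8) = 340 × 592.6 / 924.6 ≈ 217.91 mm.

218 mm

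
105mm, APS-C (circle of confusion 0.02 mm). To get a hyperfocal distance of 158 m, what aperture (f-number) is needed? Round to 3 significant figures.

f/3.49

Rearrange H = f²/(N·c) + f for N: N = f² / ((H − f)·c).
N = 105² / ((158000 − 105) × 0.02) = 11025 / 3158 ≈ 3.49.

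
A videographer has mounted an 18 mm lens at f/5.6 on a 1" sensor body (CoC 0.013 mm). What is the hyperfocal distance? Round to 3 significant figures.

Hyperfocal distance H = f²/(N·c) + f = 18²/(5.6 × 0.013) + 18 = 324/0.0728 + 18 ≈ 4468.5 mm ≈ 4.47 m.

4.47 m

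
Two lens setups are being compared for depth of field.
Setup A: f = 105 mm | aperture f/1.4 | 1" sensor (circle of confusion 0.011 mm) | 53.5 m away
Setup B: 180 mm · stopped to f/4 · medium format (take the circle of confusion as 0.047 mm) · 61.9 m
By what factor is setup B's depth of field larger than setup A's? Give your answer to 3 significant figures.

Setup A: H = 105²/(1.4×0.011) + 105 ≈ 716014.1 mm; DoF = Df − Dn = 57811.8 − 49786.7 ≈ 8025.1 mm.
Setup B: H = 180²/(4×0.047) + 180 ≈ 172520.4 mm; DoF = Df − Dn = 96437 − 45577 ≈ 50860 mm.
Ratio = 50860 / 8025.1 ≈ 6.34.

6.34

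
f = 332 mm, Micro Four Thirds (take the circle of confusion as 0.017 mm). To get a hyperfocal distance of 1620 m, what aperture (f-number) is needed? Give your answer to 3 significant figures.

f/4

Rearrange H = f²/(N·c) + f for N: N = f² / ((H − f)·c).
N = 332² / ((1620000 − 332) × 0.017) = 110224 / 27534 ≈ 4.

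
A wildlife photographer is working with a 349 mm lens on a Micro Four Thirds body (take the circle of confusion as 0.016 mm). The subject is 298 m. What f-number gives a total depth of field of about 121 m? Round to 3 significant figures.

Write h = H − f = f²/(N·c). The thin-lens limits are Dn = s·h/(h + (s−f)) and Df = s·h/(h − (s−f)), so DoF = Df − Dn = 2·s·(s−f)·h / (h² − (s−f)²).
That is a quadratic in h: DoF·h² − 2·s·(s−f)·h − DoF·(s−f)² = 0 ⇒ h = (s−f)·(s + √(s² + DoF²)) / DoF = 297651 × (298000 + √(298000² + 121000²)) / 121000 = 297651 × (298000 + 321629) / 121000 ≈ 1524240 mm.
Then N = f²/(c·h) = 349² / (0.016 × 1524240) = 121801 / 24388 ≈ 4.99.

f/4.99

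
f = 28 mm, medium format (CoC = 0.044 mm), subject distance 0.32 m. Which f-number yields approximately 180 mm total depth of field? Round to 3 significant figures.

Write h = H − f = f²/(N·c). The thin-lens limits are Dn = s·h/(h + (s−f)) and Df = s·h/(h − (s−f)), so DoF = Df − Dn = 2·s·(s−f)·h / (h² − (s−f)²).
That is a quadratic in h: DoF·h² − 2·s·(s−f)·h − DoF·(s−f)² = 0 ⇒ h = (s−f)·(s + √(s² + DoF²)) / DoF = 292 × (320 + √(320² + 180²)) / 180 = 292 × (320 + 367.151) / 180 ≈ 1114.7 mm.
Then N = f²/(c·h) = 28² / (0.044 × 1114.7) = 784 / 49.047 ≈ 16.

f/16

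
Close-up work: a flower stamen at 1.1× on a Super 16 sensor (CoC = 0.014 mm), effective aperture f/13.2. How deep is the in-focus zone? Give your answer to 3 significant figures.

0.305 mm

At magnification m, DoF ≈ 2·N_eff·c/m² = 2 × 13.2 × 0.014 / 1.1² = 0.3696 / 1.21 ≈ 0.305 mm.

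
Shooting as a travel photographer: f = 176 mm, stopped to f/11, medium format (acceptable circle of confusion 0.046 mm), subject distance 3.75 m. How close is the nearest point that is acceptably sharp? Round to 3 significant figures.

Hyperfocal distance H = f²/(N·c) + f = 176²/(11 × 0.046) + 176 = 30976/0.506 + 176 ≈ 61393.4 mm ≈ 61.39 m.
Near limit Dn = s·(H − f)/(H + s − 2f) = 3750 × (61393.4 − 176) / (61393.4 + 3750 − 2 × 176) = 3750 × 61217.4 / 64791.4 ≈ 3543.1 mm ≈ 3.54 m.

3.54 m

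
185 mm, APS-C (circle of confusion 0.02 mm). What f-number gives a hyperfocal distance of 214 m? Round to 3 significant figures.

Rearrange H = f²/(N·c) + f for N: N = f² / ((H − f)·c).
N = 185² / ((214000 − 185) × 0.02) = 34225 / 4276 ≈ 8.

f/8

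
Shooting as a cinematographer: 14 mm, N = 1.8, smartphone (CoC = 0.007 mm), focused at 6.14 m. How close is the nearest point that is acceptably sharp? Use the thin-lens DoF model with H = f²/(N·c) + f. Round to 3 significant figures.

Hyperfocal distance H = f²/(N·c) + f = 14²/(1.8 × 0.007) + 14 = 196/0.0126 + 14 ≈ 15569.6 mm ≈ 15.57 m.
Near limit Dn = s·(H − f)/(H + s − 2f) = 6140 × (15569.6 − 14) / (15569.6 + 6140 − 2 × 14) = 6140 × 15555.6 / 21681.6 ≈ 4405.2 mm ≈ 4.41 m.

4.41 m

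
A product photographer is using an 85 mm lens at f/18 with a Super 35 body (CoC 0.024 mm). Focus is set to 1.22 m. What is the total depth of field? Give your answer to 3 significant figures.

166 mm

Hyperfocal distance H = f²/(N·c) + f = 85²/(18 × 0.024) + 85 = 7225/0.432 + 85 ≈ 16809.5 mm ≈ 16.81 m.
Near limit Dn = s·(H − f)/(H + s − 2f) = 1220 × (16809.5 − 85) / (16809.5 + 1220 − 2 × 85) = 1220 × 16724.5 / 17859.5 ≈ 1142.47 mm.
Far limit Df = s·(H − f)/(H − s) = 1220 × (16809.5 − 85) / (16809.5 − 1220) = 1220 × 16724.5 / 15589.5 ≈ 1308.82 mm.
Depth of field = Df − Dn = 1308.82 − 1142.47 ≈ 166.35 mm.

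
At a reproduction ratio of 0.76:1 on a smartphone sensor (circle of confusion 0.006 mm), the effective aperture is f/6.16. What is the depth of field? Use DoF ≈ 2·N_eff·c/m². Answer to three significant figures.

0.128 mm

At magnification m, DoF ≈ 2·N_eff·c/m² = 2 × 6.16 × 0.006 / 0.76² = 0.07392 / 0.5776 ≈ 0.128 mm.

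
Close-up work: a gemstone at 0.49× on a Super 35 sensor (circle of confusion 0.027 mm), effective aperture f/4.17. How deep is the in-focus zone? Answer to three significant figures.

At magnification m, DoF ≈ 2·N_eff·c/m² = 2 × 4.17 × 0.027 / 0.49² = 0.2252 / 0.2401 ≈ 0.938 mm.

0.938 mm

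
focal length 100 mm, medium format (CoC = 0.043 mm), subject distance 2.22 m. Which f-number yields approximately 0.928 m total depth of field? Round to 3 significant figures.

f/22

Write h = H − f = f²/(N·c). The thin-lens limits are Dn = s·h/(h + (s−f)) and Df = s·h/(h − (s−f)), so DoF = Df − Dn = 2·s·(s−f)·h / (h² − (s−f)²).
That is a quadratic in h: DoF·h² − 2·s·(s−f)·h − DoF·(s−f)² = 0 ⇒ h = (s−f)·(s + √(s² + DoF²)) / DoF = 2120 × (2220 + √(2220² + 928²)) / 928 = 2120 × (2220 + 2406.16) / 928 ≈ 10568 mm.
Then N = f²/(c·h) = 100² / (0.043 × 10568) = 10000 / 454.44 ≈ 22.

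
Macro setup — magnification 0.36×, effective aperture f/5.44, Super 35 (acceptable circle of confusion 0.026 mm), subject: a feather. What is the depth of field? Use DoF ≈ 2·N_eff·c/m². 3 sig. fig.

2.18 mm

At magnification m, DoF ≈ 2·N_eff·c/m² = 2 × 5.44 × 0.026 / 0.36² = 0.2829 / 0.1296 ≈ 2.18 mm.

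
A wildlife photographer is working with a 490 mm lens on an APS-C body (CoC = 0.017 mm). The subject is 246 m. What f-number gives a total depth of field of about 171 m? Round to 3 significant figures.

f/18

Write h = H − f = f²/(N·c). The thin-lens limits are Dn = s·h/(h + (s−f)) and Df = s·h/(h − (s−f)), so DoF = Df − Dn = 2·s·(s−f)·h / (h² − (s−f)²).
That is a quadratic in h: DoF·h² − 2·s·(s−f)·h − DoF·(s−f)² = 0 ⇒ h = (s−f)·(s + √(s² + DoF²)) / DoF = 245510 × (246000 + √(246000² + 171000²)) / 171000 = 245510 × (246000 + 299595) / 171000 ≈ 783327 mm.
Then N = f²/(c·h) = 490² / (0.017 × 783327) = 240100 / 13317 ≈ 18.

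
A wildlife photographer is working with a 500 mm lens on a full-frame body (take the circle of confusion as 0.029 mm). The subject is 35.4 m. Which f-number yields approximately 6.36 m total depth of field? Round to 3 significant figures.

Write h = H − f = f²/(N·c). The thin-lens limits are Dn = s·h/(h + (s−f)) and Df = s·h/(h − (s−f)), so DoF = Df − Dn = 2·s·(s−f)·h / (h² − (s−f)²).
That is a quadratic in h: DoF·h² − 2·s·(s−f)·h − DoF·(s−f)² = 0 ⇒ h = (s−f)·(s + √(s² + DoF²)) / DoF = 34900 × (35400 + √(35400² + 6360²)) / 6360 = 34900 × (35400 + 35966.8) / 6360 ≈ 391620 mm.
Then N = f²/(c·h) = 500² / (0.029 × 391620) = 250000 / 11357 ≈ 22.

f/22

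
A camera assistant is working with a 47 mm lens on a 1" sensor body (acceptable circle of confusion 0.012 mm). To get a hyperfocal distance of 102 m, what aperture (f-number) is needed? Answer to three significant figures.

f/1.81

Rearrange H = f²/(N·c) + f for N: N = f² / ((H − f)·c).
N = 47² / ((102000 − 47) × 0.012) = 2209 / 1223 ≈ 1.81.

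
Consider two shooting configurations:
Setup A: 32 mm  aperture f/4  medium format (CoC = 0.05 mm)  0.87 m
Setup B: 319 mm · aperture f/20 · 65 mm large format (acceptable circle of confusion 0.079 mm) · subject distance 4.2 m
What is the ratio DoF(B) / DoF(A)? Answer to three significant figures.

Setup A: H = 32²/(4×0.05) + 32 ≈ 5152.0 mm; DoF = Df − Dn = 1040.26 − 747.63 ≈ 292.63 mm.
Setup B: H = 319²/(20×0.079) + 319 ≈ 64724.7 mm; DoF = Df − Dn = 4469.31 − 3961.30 ≈ 508.01 mm.
Ratio = 508.01 / 292.63 ≈ 1.74.

1.74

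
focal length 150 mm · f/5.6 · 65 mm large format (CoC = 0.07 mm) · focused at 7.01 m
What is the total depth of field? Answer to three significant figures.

1.70 m

Hyperfocal distance H = f²/(N·c) + f = 150²/(5.6 × 0.07) + 150 = 22500/0.392 + 150 ≈ 57548.0 mm ≈ 57.55 m.
Near limit Dn = s·(H − f)/(H + s − 2f) = 7010 × (57548.0 − 150) / (57548.0 + 7010 − 2 × 150) = 7010 × 57398.0 / 64258.0 ≈ 6261.6 mm.
Far limit Df = s·(H − f)/(H − s) = 7010 × (57548.0 − 150) / (57548.0 − 7010) = 7010 × 57398.0 / 50538.0 ≈ 7961.5 mm.
Depth of field = Df − Dn = 7961.5 − 6261.6 ≈ 1699.9 mm ≈ 1.70 m.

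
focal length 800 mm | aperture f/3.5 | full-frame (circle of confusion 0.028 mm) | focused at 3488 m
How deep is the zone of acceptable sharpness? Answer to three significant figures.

5210 m

Hyperfocal distance H = f²/(N·c) + f = 800²/(3.5 × 0.028) + 800 = 640000/0.098 + 800 ≈ 6531412.2 mm ≈ 6531 m.
Near limit Dn = s·(H − f)/(H + s − 2f) = 3488000 × (6531412.2 − 800) / (6531412.2 + 3488000 − 2 × 800) = 3488000 × 6530612.2 / 10017812.2 ≈ 2273827 mm.
Far limit Df = s·(H − f)/(H − s) = 3488000 × (6531412.2 − 800) / (6531412.2 − 3488000) = 3488000 × 6530612.2 / 3043412.2 ≈ 7484617 mm.
Depth of field = Df − Dn = 7484617 − 2273827 ≈ 5210790 mm ≈ 5210 m.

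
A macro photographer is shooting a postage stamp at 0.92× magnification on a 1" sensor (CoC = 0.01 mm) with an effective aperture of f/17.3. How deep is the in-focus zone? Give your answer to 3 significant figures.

0.409 mm

At magnification m, DoF ≈ 2·N_eff·c/m² = 2 × 17.3 × 0.01 / 0.92² = 0.346 / 0.8464 ≈ 0.409 mm.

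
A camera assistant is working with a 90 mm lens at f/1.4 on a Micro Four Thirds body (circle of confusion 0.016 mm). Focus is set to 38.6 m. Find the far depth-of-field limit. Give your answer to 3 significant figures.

Hyperfocal distance H = f²/(N·c) + f = 90²/(1.4 × 0.016) + 90 = 8100/0.0224 + 90 ≈ 361697.1 mm ≈ 361.7 m.
Far limit Df = s·(H − f)/(H − s) = 38600 × (361697.1 − 90) / (361697.1 − 38600) = 38600 × 361607.1 / 323097.1 ≈ 43201 mm ≈ 43.2 m.

43.2 m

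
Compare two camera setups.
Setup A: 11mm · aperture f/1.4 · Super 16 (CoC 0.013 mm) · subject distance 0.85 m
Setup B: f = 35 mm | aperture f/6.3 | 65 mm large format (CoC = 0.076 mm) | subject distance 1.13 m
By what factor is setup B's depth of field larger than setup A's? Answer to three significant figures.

5.43

Setup A: H = 11²/(1.4×0.013) + 11 ≈ 6659.4 mm; DoF = Df − Dn = 972.76 − 754.75 ≈ 218.01 mm.
Setup B: H = 35²/(6.3×0.076) + 35 ≈ 2593.5 mm; DoF = Df − Dn = 1975.5 − 791.3 ≈ 1184.2 mm.
Ratio = 1184.2 / 218.01 ≈ 5.43.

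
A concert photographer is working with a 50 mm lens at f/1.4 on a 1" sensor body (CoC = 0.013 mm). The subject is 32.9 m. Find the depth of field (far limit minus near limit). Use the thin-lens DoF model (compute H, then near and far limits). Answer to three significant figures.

Hyperfocal distance H = f²/(N·c) + f = 50²/(1.4 × 0.013) + 50 = 2500/0.0182 + 50 ≈ 137412.6 mm ≈ 137.4 m.
Near limit Dn = s·(H − f)/(H + s − 2f) = 32900 × (137412.6 − 50) / (137412.6 + 32900 − 2 × 50) = 32900 × 137362.6 / 170212.6 ≈ 26551 mm.
Far limit Df = s·(H − f)/(H − s) = 32900 × (137412.6 − 50) / (137412.6 − 32900) = 32900 × 137362.6 / 104512.6 ≈ 43241 mm.
Depth of field = Df − Dn = 43241 − 26551 ≈ 16690 mm ≈ 16.7 m.

16.7 m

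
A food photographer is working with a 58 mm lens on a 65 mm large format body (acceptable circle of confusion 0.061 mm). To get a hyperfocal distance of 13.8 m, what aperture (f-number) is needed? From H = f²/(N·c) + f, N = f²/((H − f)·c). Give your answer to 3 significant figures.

f/4.01

Rearrange H = f²/(N·c) + f for N: N = f² / ((H − f)·c).
N = 58² / ((13800 − 58) × 0.061) = 3364 / 838.3 ≈ 4.01.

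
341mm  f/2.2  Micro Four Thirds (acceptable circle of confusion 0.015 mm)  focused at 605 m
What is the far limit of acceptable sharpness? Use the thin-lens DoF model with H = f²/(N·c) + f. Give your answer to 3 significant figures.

730 m

Hyperfocal distance H = f²/(N·c) + f = 341²/(2.2 × 0.015) + 341 = 116281/0.033 + 341 ≈ 3524007.7 mm ≈ 3524 m.
Far limit Df = s·(H − f)/(H − s) = 605000 × (3524007.7 − 341) / (3524007.7 − 605000) = 605000 × 3523666.7 / 2919007.7 ≈ 730323 mm ≈ 730 m.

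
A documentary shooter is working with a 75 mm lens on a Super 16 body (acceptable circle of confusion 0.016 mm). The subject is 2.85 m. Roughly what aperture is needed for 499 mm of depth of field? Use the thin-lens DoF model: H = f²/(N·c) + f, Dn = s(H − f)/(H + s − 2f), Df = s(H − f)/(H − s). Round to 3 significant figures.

Write h = H − f = f²/(N·c). The thin-lens limits are Dn = s·h/(h + (s−f)) and Df = s·h/(h − (s−f)), so DoF = Df − Dn = 2·s·(s−f)·h / (h² − (s−f)²).
That is a quadratic in h: DoF·h² − 2·s·(s−f)·h − DoF·(s−f)² = 0 ⇒ h = (s−f)·(s + √(s² + DoF²)) / DoF = 2775 × (2850 + √(2850² + 499²)) / 499 = 2775 × (2850 + 2893.35) / 499 ≈ 31939 mm.
Then N = f²/(c·h) = 75² / (0.016 × 31939) = 5625 / 511.03 ≈ 11.

f/11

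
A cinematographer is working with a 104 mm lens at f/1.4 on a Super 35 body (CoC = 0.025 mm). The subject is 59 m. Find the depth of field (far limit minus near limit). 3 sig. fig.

23.3 m

Hyperfocal distance H = f²/(N·c) + f = 104²/(1.4 × 0.025) + 104 = 10816/0.035 + 104 ≈ 309132.6 mm ≈ 309.1 m.
Near limit Dn = s·(H − f)/(H + s − 2f) = 59000 × (309132.6 − 104) / (309132.6 + 59000 − 2 × 104) = 59000 × 309028.6 / 367924.6 ≈ 49555 mm.
Far limit Df = s·(H − f)/(H − s) = 59000 × (309132.6 − 104) / (309132.6 − 59000) = 59000 × 309028.6 / 250132.6 ≈ 72892 mm.
Depth of field = Df − Dn = 72892 − 49555 ≈ 23337 mm ≈ 23.3 m.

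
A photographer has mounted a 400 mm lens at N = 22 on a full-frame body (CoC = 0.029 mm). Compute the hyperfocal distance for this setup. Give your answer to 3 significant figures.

Hyperfocal distance H = f²/(N·c) + f = 400²/(22 × 0.029) + 400 = 160000/0.638 + 400 ≈ 251183.7 mm ≈ 251 m.

251 m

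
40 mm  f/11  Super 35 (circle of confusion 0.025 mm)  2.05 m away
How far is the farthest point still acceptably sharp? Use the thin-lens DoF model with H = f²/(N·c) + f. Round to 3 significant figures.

Hyperfocal distance H = f²/(N·c) + f = 40²/(11 × 0.025) + 40 = 1600/0.275 + 40 ≈ 5858.2 mm ≈ 5.858 m.
Far limit Df = s·(H − f)/(H − s) = 2050 × (5858.2 − 40) / (5858.2 − 2050) = 2050 × 5818.2 / 3808.2 ≈ 3132.0 mm ≈ 3.13 m.

3.13 m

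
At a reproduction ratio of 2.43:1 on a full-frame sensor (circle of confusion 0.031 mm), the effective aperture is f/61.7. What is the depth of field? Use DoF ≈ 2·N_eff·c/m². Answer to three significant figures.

At magnification m, DoF ≈ 2·N_eff·c/m² = 2 × 61.7 × 0.031 / 2.43² = 3.825 / 5.905 ≈ 0.648 mm.

0.648 mm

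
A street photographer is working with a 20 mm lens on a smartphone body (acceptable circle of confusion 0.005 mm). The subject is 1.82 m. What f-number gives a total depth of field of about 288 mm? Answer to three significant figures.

Write h = H − f = f²/(N·c). The thin-lens limits are Dn = s·h/(h + (s−f)) and Df = s·h/(h − (s−f)), so DoF = Df − Dn = 2·s·(s−f)·h / (h² − (s−f)²).
That is a quadratic in h: DoF·h² − 2·s·(s−f)·h − DoF·(s−f)² = 0 ⇒ h = (s−f)·(s + √(s² + DoF²)) / DoF = 1800 × (1820 + √(1820² + 288²)) / 288 = 1800 × (1820 + 1842.65) / 288 ≈ 22892 mm.
Then N = f²/(c·h) = 20² / (0.005 × 22892) = 400 / 114.46 ≈ 3.49.

f/3.49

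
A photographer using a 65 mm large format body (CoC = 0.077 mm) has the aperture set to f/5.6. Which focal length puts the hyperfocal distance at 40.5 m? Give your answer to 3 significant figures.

132 mm

From H = f²/(N·c) + f, with f ≪ H: f ≈ √(H·N·c) = √(40500 × 5.6 × 0.077) = √17464 ≈ 132.1 mm.
The +f correction barely moves this — solving exactly, f² + N·c·f − N·c·H = 0 ⇒ f = (−N·c + √((N·c)² + 4·N·c·H))/2 = (−0.4312 + √69855)/2 ≈ 131.93 mm, so f ≈ 132 mm.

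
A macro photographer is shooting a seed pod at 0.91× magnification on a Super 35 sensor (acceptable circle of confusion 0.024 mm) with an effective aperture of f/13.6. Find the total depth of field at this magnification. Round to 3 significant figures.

0.788 mm

At magnification m, DoF ≈ 2·N_eff·c/m² = 2 × 13.6 × 0.024 / 0.91² = 0.6528 / 0.8281 ≈ 0.788 mm.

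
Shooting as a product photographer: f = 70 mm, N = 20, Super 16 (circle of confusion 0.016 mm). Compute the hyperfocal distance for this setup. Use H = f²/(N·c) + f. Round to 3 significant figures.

15.4 m

Hyperfocal distance H = f²/(N·c) + f = 70²/(20 × 0.016) + 70 = 4900/0.32 + 70 ≈ 15382.5 mm ≈ 15.4 m.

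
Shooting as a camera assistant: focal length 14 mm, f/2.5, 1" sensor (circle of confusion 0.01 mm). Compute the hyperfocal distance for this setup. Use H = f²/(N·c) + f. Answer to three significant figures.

7.85 m

Hyperfocal distance H = f²/(N·c) + f = 14²/(2.5 × 0.01) + 14 = 196/0.025 + 14 ≈ 7854.0 mm ≈ 7.85 m.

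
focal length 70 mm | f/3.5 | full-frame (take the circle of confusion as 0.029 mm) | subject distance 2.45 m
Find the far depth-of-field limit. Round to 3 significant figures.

Hyperfocal distance H = f²/(N·c) + f = 70²/(3.5 × 0.029) + 70 = 4900/0.1015 + 70 ≈ 48345.9 mm ≈ 48.35 m.
Far limit Df = s·(H − f)/(H − s) = 2450 × (48345.9 − 70) / (48345.9 − 2450) = 2450 × 48275.9 / 45895.9 ≈ 2577.0 mm ≈ 2.58 m.

2.58 m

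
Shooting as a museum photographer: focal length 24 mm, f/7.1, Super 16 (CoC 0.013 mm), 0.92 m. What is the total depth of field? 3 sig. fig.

270 mm

Hyperfocal distance H = f²/(N·c) + f = 24²/(7.1 × 0.013) + 24 = 576/0.0923 + 24 ≈ 6264.5 mm ≈ 6.265 m.
Near limit Dn = s·(H − f)/(H + s − 2f) = 920 × (6264.5 − 24) / (6264.5 + 920 − 2 × 24) = 920 × 6240.5 / 7136.5 ≈ 804.49 mm.
Far limit Df = s·(H − f)/(H − s) = 920 × (6264.5 − 24) / (6264.5 − 920) = 920 × 6240.5 / 5344.5 ≈ 1074.24 mm.
Depth of field = Df − Dn = 1074.24 − 804.49 ≈ 269.75 mm.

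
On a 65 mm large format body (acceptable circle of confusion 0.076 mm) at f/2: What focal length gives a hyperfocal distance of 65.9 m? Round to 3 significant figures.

From H = f²/(N·c) + f, with f ≪ H: f ≈ √(H·N·c) = √(65900 × 2 × 0.076) = √10017 ≈ 100.1 mm.
The +f correction barely moves this — solving exactly, f² + N·c·f − N·c·H = 0 ⇒ f = (−N·c + √((N·c)² + 4·N·c·H))/2 = (−0.152 + √40067)/2 ≈ 100.01 mm, so f ≈ 100 mm.

100 mm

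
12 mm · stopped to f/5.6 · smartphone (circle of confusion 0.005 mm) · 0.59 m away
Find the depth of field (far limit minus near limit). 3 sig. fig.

Hyperfocal distance H = f²/(N·c) + f = 12²/(5.6 × 0.005) + 12 = 144/0.028 + 12 ≈ 5154.9 mm ≈ 5.155 m.
Near limit Dn = s·(H − f)/(H + s − 2f) = 590 × (5154.9 − 12) / (5154.9 + 590 − 2 × 12) = 590 × 5142.9 / 5720.9 ≈ 530.39 mm.
Far limit Df = s·(H − f)/(H − s) = 590 × (5154.9 − 12) / (5154.9 − 590) = 590 × 5142.9 / 4564.9 ≈ 664.71 mm.
Depth of field = Df − Dn = 664.71 − 530.39 ≈ 134.32 mm.

134 mm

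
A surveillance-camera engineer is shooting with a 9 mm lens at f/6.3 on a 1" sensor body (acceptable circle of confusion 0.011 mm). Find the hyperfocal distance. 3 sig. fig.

1.18 m

Hyperfocal distance H = f²/(N·c) + f = 9²/(6.3 × 0.011) + 9 = 81/0.0693 + 9 ≈ 1177.8 mm ≈ 1.18 m.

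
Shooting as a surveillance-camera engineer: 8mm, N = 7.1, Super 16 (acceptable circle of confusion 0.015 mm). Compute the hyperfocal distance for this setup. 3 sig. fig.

Hyperfocal distance H = f²/(N·c) + f = 8²/(7.1 × 0.015) + 8 = 64/0.1065 + 8 ≈ 608.9 mm ≈ 0.609 m.

0.609 m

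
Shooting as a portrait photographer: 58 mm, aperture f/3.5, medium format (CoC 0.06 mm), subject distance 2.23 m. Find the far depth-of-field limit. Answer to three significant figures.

2.58 m

Hyperfocal distance H = f²/(N·c) + f = 58²/(3.5 × 0.06) + 58 = 3364/0.21 + 58 ≈ 16077.0 mm ≈ 16.08 m.
Far limit Df = s·(H − f)/(H − s) = 2230 × (16077.0 − 58) / (16077.0 − 2230) = 2230 × 16019.0 / 13847.0 ≈ 2579.8 mm ≈ 2.58 m.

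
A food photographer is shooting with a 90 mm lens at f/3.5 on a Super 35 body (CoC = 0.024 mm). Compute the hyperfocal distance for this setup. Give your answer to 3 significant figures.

Hyperfocal distance H = f²/(N·c) + f = 90²/(3.5 × 0.024) + 90 = 8100/0.084 + 90 ≈ 96518.6 mm ≈ 96.5 m.

96.5 m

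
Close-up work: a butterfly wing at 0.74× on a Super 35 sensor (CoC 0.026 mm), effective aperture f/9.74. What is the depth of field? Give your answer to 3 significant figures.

0.925 mm

At magnification m, DoF ≈ 2·N_eff·c/m² = 2 × 9.74 × 0.026 / 0.74² = 0.5065 / 0.5476 ≈ 0.925 mm.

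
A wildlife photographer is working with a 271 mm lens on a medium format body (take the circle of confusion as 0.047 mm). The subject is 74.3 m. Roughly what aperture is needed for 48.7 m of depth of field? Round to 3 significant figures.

Write h = H − f = f²/(N·c). The thin-lens limits are Dn = s·h/(h + (s−f)) and Df = s·h/(h − (s−f)), so DoF = Df − Dn = 2·s·(s−f)·h / (h² − (s−f)²).
That is a quadratic in h: DoF·h² − 2·s·(s−f)·h − DoF·(s−f)² = 0 ⇒ h = (s−f)·(s + √(s² + DoF²)) / DoF = 74029 × (74300 + √(74300² + 48700²)) / 48700 = 74029 × (74300 + 88837.9) / 48700 ≈ 247986 mm.
Then N = f²/(c·h) = 271² / (0.047 × 247986) = 73441 / 11655 ≈ 6.30.

f/6.30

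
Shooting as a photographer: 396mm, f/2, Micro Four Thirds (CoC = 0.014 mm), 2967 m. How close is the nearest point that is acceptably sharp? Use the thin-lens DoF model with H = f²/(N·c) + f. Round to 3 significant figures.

1940 m

Hyperfocal distance H = f²/(N·c) + f = 396²/(2 × 0.014) + 396 = 156816/0.028 + 396 ≈ 5600967.4 mm ≈ 5601 m.
Near limit Dn = s·(H − f)/(H + s − 2f) = 2967000 × (5600967.4 − 396) / (5600967.4 + 2967000 − 2 × 396) = 2967000 × 5600571.4 / 8567175.4 ≈ 1939600 mm ≈ 1940 m.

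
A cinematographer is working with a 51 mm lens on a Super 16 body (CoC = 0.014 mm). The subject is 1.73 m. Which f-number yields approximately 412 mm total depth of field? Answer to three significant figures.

Write h = H − f = f²/(N·c). The thin-lens limits are Dn = s·h/(h + (s−f)) and Df = s·h/(h − (s−f)), so DoF = Df − Dn = 2·s·(s−f)·h / (h² − (s−f)²).
That is a quadratic in h: DoF·h² − 2·s·(s−f)·h − DoF·(s−f)² = 0 ⇒ h = (s−f)·(s + √(s² + DoF²)) / DoF = 1679 × (1730 + √(1730² + 412²)) / 412 = 1679 × (1730 + 1778.38) / 412 ≈ 14298 mm.
Then N = f²/(c·h) = 51² / (0.014 × 14298) = 2601 / 200.17 ≈ 13.

f/13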